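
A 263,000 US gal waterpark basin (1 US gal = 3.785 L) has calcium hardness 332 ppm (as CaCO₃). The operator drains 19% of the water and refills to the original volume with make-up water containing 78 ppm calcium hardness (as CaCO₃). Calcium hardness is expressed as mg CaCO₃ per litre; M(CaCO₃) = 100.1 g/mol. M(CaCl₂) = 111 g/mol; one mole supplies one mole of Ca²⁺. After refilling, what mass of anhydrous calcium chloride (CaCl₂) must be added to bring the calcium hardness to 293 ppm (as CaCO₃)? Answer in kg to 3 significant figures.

Volume: 263,000 US gal × 3.785 L/gal = 995,455 L.
After draining 19% and refilling: 332 × 0.81 + 78 × 0.19 = 283.74 ppm.
Deficit to target: 293 − 283.74 = 9.26 mg/L.
As CaCO₃: 9.26 mg/L × 995,455 L = 9218 g; ÷ 100.1 = 92.09 mol Ca²⁺.
Mass: 92.09 × 111 = 10,220 g.

10.2 kg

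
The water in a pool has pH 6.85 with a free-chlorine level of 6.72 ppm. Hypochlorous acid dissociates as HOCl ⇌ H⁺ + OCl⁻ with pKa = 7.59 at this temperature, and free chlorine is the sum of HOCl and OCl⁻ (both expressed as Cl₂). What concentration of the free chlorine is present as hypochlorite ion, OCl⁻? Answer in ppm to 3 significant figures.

[OCl⁻]/[HOCl] = 10^(pH − pKa) = 10^(6.85 − 7.59) = 10^-0.74 = 0.182.
Fraction as HOCl = 1 / (1 + 0.182) = 0.846.
OCl⁻ = (1 − 0.846) × 6.72 ppm = 1.035 ppm.

1.03 ppm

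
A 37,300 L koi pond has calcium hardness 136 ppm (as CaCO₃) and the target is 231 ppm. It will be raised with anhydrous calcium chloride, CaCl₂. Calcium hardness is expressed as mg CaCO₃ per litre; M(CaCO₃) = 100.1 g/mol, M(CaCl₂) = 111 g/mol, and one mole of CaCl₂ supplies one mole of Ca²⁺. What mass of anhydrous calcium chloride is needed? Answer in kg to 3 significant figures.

Hardness to add: (231 − 136) = 95 mg/L as CaCO₃ × 37,300 L = 3544 g as CaCO₃.
Moles of Ca²⁺ (1 mol Ca²⁺ ≡ 1 mol CaCO₃): 3544 / 100.1 g/mol = 35.4 mol.
Mass of CaCl₂: 35.4 × 111 = 3929 g.

3.93 kg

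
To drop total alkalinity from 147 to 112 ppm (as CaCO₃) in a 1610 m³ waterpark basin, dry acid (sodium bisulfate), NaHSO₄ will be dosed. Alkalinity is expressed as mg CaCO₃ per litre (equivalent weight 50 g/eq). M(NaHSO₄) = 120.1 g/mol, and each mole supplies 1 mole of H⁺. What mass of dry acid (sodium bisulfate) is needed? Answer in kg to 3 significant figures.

135 kg

Volume: 1610 m³ = 1,610,000 L.
Alkalinity to neutralize: (147 − 112) = 35 mg/L as CaCO₃ × 1,610,000 L = 56,350 g as CaCO₃.
Equivalents of H⁺ required: 56,350 ÷ 50 g/eq = 1127 eq = 1127 mol NaHSO₄.
Mass of NaHSO₄: 1127 × 120.1 = 135,400 g.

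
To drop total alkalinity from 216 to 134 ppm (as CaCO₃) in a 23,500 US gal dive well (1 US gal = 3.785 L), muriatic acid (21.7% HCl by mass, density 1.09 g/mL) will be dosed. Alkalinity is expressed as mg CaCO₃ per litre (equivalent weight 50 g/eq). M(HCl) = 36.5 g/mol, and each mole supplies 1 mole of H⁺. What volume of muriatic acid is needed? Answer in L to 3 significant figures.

Volume: 23,500 US gal × 3.785 L/gal = 88,948 L.
Alkalinity to neutralize: (216 − 134) = 82 mg/L as CaCO₃ × 88,948 L = 7294 g as CaCO₃.
Equivalents of H⁺ required: 7294 ÷ 50 g/eq = 145.9 eq = 145.9 mol HCl.
Mass of HCl: 145.9 × 36.5 = 5324 g.
Mass of 21.7% solution: 5324 / 0.217 = 24,540 g.
Volume: 24,540 g ÷ 1.09 g/mL = 22,510 mL.

22.5 L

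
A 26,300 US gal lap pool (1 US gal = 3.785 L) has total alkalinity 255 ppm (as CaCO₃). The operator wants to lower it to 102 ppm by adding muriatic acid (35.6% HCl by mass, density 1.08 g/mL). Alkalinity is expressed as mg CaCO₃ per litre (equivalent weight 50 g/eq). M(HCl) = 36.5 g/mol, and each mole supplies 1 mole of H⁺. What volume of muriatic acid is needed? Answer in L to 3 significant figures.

Volume: 26,300 US gal × 3.785 L/gal = 99,546 L.
Alkalinity to neutralize: (255 − 102) = 153 mg/L as CaCO₃ × 99,546 L = 15,230 g as CaCO₃.
Equivalents of H⁺ required: 15,230 ÷ 50 g/eq = 304.6 eq = 304.6 mol HCl.
Mass of HCl: 304.6 × 36.5 = 11,120 g.
Mass of 35.6% solution: 11,120 / 0.356 = 31,230 g.
Volume: 31,230 g ÷ 1.08 g/mL = 28,920 mL.

28.9 L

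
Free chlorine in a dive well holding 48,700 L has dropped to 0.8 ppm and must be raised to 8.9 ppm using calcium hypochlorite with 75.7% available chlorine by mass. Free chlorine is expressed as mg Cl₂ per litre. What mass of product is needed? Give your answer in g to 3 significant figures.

521 g

Chlorine deficit: 8.9 − 0.8 = 8.1 ppm = 8.1 mg/L as Cl₂.
Cl₂ equivalent needed: 8.1 mg/L × 48,700 L = 394,500 mg = 394.5 g.
Product at 75.7% available chlorine: 394.5 / 0.757 = 521.1 g.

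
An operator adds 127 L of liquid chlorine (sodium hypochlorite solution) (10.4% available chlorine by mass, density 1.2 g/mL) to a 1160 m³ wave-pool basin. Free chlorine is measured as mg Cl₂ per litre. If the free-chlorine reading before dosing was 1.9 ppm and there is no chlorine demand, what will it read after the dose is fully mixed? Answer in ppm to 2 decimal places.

Volume: 1160 m³ = 1,160,000 L.
Mass of solution: 127 L × 1000 mL/L × 1.2 g/mL = 152,400 g.
Available chlorine delivered: 152,400 g × 0.104 = 15,850 g as Cl₂.
Concentration rise: 15,850 g / 1,160,000 L = 13.66 mg/L = 13.66 ppm.
Final FC: 1.9 + 13.66 = 15.56 ppm.

15.56 ppm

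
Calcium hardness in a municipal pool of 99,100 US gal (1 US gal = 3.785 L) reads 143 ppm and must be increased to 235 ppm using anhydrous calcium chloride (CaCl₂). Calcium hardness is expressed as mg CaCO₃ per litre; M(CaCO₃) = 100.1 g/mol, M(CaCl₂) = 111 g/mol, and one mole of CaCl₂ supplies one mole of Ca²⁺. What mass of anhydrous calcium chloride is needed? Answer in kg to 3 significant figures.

38.3 kg

Volume: 99,100 US gal × 3.785 L/gal = 375,094 L.
Hardness to add: (235 − 143) = 92 mg/L as CaCO₃ × 375,094 L = 34,510 g as CaCO₃.
Moles of Ca²⁺ (1 mol Ca²⁺ ≡ 1 mol CaCO₃): 34,510 / 100.1 g/mol = 344.7 mol.
Mass of CaCl₂: 344.7 × 111 = 38,270 g.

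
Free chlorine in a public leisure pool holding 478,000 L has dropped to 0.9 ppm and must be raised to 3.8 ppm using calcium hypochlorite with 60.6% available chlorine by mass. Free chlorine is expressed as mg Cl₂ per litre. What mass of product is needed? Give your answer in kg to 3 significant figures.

2.29 kg

Chlorine deficit: 3.8 − 0.9 = 2.9 ppm = 2.9 mg/L as Cl₂.
Cl₂ equivalent needed: 2.9 mg/L × 478,000 L = 1,386,000 mg = 1386 g.
Product at 60.6% available chlorine: 1386 / 0.606 = 2287 g.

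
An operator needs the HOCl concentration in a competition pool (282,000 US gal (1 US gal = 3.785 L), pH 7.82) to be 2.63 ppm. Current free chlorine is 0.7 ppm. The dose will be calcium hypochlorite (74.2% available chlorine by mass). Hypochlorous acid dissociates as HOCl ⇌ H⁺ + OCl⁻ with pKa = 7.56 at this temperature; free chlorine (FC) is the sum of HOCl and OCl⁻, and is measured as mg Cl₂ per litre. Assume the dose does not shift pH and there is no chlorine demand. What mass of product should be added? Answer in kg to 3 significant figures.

Volume: 282,000 US gal × 3.785 L/gal = 1,067,370 L.
[OCl⁻]/[HOCl] = 10^(pH − pKa) = 10^(7.82 − 7.56) = 1.82; fraction as HOCl = 1/(1 + 1.82) = 0.3546.
Free chlorine required for 2.63 ppm HOCl: 2.63 / 0.3546 = 7.416 ppm.
FC to add: 7.416 − 0.7 = 6.716 mg/L as Cl₂.
Cl₂ equivalent: 6.716 mg/L × 1,067,370 L = 7168 g.
Product at 74.2% available Cl: 7168 / 0.742 = 9661 g.

9.66 kg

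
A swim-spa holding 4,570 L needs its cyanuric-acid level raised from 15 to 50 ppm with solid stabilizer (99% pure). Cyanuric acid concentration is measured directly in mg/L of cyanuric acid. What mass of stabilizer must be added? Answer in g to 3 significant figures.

CYA to add: (50 − 15) = 35 mg/L × 4,570 L = 159.9 g cyanuric acid.
At 99% purity: 159.9 / 0.99 = 161.6 g product.

162 g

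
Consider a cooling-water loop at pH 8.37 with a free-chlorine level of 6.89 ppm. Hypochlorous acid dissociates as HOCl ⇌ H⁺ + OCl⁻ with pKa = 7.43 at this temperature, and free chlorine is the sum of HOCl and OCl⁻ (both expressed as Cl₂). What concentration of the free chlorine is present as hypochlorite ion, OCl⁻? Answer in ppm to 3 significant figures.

6.18 ppm

[OCl⁻]/[HOCl] = 10^(pH − pKa) = 10^(8.37 − 7.43) = 10^0.94 = 8.71.
Fraction as HOCl = 1 / (1 + 8.71) = 0.103.
OCl⁻ = (1 − 0.103) × 6.89 ppm = 6.18 ppm.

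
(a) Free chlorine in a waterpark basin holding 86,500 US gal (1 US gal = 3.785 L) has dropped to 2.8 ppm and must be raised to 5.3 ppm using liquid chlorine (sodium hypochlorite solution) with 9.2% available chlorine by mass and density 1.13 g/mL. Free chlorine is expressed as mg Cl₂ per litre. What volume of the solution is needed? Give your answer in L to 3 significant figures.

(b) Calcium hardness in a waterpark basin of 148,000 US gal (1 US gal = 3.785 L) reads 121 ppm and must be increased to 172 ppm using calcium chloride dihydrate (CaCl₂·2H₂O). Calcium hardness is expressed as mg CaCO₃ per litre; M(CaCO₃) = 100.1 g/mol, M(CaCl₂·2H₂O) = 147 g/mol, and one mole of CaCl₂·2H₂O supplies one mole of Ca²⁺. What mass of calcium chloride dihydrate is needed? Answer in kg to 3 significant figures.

(a) 7.87 L; (b) 42.0 kg

(a) Volume: 86,500 US gal × 3.785 L/gal = 327,402 L.
(a) Chlorine deficit: 5.3 − 2.8 = 2.5 ppm = 2.5 mg/L as Cl₂.
(a) Cl₂ equivalent needed: 2.5 mg/L × 327,402 L = 818,500 mg = 818.5 g.
(a) Product at 9.2% available chlorine: 818.5 / 0.092 = 8897 g.
(a) Volume at density 1.13 g/mL: 8897 g ÷ 1.13 g/mL = 7873 mL.

(b) Volume: 148,000 US gal × 3.785 L/gal = 560,180 L.
(b) Hardness to add: (172 − 121) = 51 mg/L as CaCO₃ × 560,180 L = 28,570 g as CaCO₃.
(b) Moles of Ca²⁺ (1 mol Ca²⁺ ≡ 1 mol CaCO₃): 28,570 / 100.1 g/mol = 285.4 mol.
(b) Mass of CaCl₂·2H₂O: 285.4 × 147 = 41,950 g.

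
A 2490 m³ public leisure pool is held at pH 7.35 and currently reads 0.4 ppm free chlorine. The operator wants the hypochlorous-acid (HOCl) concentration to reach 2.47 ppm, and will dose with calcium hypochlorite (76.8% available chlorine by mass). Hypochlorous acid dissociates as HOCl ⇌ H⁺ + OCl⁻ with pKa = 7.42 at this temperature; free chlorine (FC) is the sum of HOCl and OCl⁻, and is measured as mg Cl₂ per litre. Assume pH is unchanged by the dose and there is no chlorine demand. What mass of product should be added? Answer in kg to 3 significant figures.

Volume: 2490 m³ = 2,490,000 L.
[OCl⁻]/[HOCl] = 10^(pH − pKa) = 10^(7.35 − 7.42) = 0.8511; fraction as HOCl = 1/(1 + 0.8511) = 0.5402.
Free chlorine required for 2.47 ppm HOCl: 2.47 / 0.5402 = 4.572 ppm.
FC to add: 4.572 − 0.4 = 4.172 mg/L as Cl₂.
Cl₂ equivalent: 4.172 mg/L × 2,490,000 L = 10,390 g.
Product at 76.8% available Cl: 10,390 / 0.768 = 13,530 g.

13.5 kg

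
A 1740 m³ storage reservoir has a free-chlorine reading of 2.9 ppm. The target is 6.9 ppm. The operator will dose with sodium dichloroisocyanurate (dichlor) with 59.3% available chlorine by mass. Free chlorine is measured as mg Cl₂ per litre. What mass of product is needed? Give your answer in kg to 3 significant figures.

Volume: 1740 m³ = 1,740,000 L.
Chlorine deficit: 6.9 − 2.9 = 4 ppm = 4 mg/L as Cl₂.
Cl₂ equivalent needed: 4 mg/L × 1,740,000 L = 6,960,000 mg = 6960 g.
Product at 59.3% available chlorine: 6960 / 0.593 = 11,740 g.

11.7 kg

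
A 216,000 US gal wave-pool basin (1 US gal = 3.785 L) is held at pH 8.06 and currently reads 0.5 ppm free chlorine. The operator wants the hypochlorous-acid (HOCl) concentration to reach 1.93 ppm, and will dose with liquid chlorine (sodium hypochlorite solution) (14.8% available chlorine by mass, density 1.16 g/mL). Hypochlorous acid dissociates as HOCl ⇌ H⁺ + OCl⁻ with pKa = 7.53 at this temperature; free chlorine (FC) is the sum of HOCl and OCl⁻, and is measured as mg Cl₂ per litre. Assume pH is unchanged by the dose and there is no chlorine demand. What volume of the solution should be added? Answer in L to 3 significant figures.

38.0 L

Volume: 216,000 US gal × 3.785 L/gal = 817,560 L.
[OCl⁻]/[HOCl] = 10^(pH − pKa) = 10^(8.06 − 7.53) = 3.388; fraction as HOCl = 1/(1 + 3.388) = 0.2279.
Free chlorine required for 1.93 ppm HOCl: 1.93 / 0.2279 = 8.47 ppm.
FC to add: 8.47 − 0.5 = 7.97 mg/L as Cl₂.
Cl₂ equivalent: 7.97 mg/L × 817,560 L = 6516 g.
Product at 14.8% available Cl: 6516 / 0.148 = 44,030 g.
Volume: 44,030 g ÷ 1.16 g/mL = 37,950 mL.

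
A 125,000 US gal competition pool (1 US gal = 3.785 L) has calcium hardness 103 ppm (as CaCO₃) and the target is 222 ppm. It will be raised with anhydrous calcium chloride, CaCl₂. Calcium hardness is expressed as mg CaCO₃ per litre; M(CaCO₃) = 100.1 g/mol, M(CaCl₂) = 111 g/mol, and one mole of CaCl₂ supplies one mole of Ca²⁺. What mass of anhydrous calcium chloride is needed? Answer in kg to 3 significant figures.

62.4 kg

Volume: 125,000 US gal × 3.785 L/gal = 473,125 L.
Hardness to add: (222 − 103) = 119 mg/L as CaCO₃ × 473,125 L = 56,300 g as CaCO₃.
Moles of Ca²⁺ (1 mol Ca²⁺ ≡ 1 mol CaCO₃): 56,300 / 100.1 g/mol = 562.5 mol.
Mass of CaCl₂: 562.5 × 111 = 62,430 g.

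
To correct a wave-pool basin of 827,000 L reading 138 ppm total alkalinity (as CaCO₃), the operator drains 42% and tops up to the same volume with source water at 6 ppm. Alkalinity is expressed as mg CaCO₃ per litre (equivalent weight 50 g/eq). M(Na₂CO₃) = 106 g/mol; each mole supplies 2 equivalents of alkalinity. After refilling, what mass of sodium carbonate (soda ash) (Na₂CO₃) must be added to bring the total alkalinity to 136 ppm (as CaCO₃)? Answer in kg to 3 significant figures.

46.8 kg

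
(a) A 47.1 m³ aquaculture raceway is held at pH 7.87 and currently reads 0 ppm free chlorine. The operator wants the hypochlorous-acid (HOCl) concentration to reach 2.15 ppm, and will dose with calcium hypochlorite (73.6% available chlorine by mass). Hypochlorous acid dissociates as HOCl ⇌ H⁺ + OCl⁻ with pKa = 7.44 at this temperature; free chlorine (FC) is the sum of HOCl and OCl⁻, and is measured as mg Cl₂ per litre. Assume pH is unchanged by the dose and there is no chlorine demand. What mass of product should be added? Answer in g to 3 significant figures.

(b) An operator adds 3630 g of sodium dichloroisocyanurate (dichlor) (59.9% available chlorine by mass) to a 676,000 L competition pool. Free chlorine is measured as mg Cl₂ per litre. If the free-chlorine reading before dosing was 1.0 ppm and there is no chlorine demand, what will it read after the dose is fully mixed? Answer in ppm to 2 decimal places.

(a) 508 g; (b) 4.22 ppm

(a) Volume: 47.1 m³ = 47,100 L.
(a) [OCl⁻]/[HOCl] = 10^(pH − pKa) = 10^(7.87 − 7.44) = 2.692; fraction as HOCl = 1/(1 + 2.692) = 0.2709.
(a) Free chlorine required for 2.15 ppm HOCl: 2.15 / 0.2709 = 7.937 ppm.
(a) FC to add: 7.937 − 0 = 7.937 mg/L as Cl₂.
(a) Cl₂ equivalent: 7.937 mg/L × 47,100 L = 373.8 g.
(a) Product at 73.6% available Cl: 373.8 / 0.736 = 507.9 g.

(b) Available chlorine delivered: 3630 g × 0.599 = 2174 g as Cl₂.
(b) Concentration rise: 2174 g / 676,000 L = 3.217 mg/L = 3.22 ppm.
(b) Final FC: 1.0 + 3.22 = 4.22 ppm.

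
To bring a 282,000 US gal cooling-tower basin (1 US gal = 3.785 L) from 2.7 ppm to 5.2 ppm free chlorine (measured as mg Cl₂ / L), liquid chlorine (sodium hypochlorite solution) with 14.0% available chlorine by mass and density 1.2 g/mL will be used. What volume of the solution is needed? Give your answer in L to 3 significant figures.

Volume: 282,000 US gal × 3.785 L/gal = 1,067,370 L.
Chlorine deficit: 5.2 − 2.7 = 2.5 ppm = 2.5 mg/L as Cl₂.
Cl₂ equivalent needed: 2.5 mg/L × 1,067,370 L = 2,668,000 mg = 2668 g.
Product at 14.0% available chlorine: 2668 / 0.14 = 19,060 g.
Volume at density 1.2 g/mL: 19,060 g ÷ 1.2 g/mL = 15,880 mL.

15.9 L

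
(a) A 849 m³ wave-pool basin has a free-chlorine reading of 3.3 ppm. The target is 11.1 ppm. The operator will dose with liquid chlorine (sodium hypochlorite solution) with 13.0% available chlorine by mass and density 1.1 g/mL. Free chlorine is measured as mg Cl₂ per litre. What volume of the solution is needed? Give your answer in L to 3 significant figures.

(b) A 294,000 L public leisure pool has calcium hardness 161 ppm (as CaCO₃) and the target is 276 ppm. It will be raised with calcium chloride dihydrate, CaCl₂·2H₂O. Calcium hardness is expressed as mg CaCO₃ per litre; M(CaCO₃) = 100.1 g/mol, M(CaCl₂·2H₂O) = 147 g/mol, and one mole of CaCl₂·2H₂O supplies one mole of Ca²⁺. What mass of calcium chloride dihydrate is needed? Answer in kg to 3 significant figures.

(a) 46.3 L; (b) 49.7 kg

(a) Volume: 849 m³ = 849,000 L.
(a) Chlorine deficit: 11.1 − 3.3 = 7.8 ppm = 7.8 mg/L as Cl₂.
(a) Cl₂ equivalent needed: 7.8 mg/L × 849,000 L = 6,622,000 mg = 6622 g.
(a) Product at 13.0% available chlorine: 6622 / 0.13 = 50,940 g.
(a) Volume at density 1.1 g/mL: 50,940 g ÷ 1.1 g/mL = 46,310 mL.

(b) Hardness to add: (276 − 161) = 115 mg/L as CaCO₃ × 294,000 L = 33,810 g as CaCO₃.
(b) Moles of Ca²⁺ (1 mol Ca²⁺ ≡ 1 mol CaCO₃): 33,810 / 100.1 g/mol = 337.8 mol.
(b) Mass of CaCl₂·2H₂O: 337.8 × 147 = 49,650 g.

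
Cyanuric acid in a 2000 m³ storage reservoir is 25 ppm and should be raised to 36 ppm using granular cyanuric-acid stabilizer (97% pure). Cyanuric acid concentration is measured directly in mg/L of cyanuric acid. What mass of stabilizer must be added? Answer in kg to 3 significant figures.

22.7 kg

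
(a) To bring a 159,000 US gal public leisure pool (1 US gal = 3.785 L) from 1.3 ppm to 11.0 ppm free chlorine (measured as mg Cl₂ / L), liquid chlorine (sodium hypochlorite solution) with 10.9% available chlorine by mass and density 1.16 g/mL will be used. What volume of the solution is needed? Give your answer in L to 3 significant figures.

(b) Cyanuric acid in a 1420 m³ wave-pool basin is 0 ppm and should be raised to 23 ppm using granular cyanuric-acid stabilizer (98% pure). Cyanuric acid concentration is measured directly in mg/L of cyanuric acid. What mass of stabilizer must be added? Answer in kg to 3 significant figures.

(a) 46.2 L; (b) 33.3 kg

(a) Volume: 159,000 US gal × 3.785 L/gal = 601,815 L.
(a) Chlorine deficit: 11.0 − 1.3 = 9.7 ppm = 9.7 mg/L as Cl₂.
(a) Cl₂ equivalent needed: 9.7 mg/L × 601,815 L = 5,838,000 mg = 5838 g.
(a) Product at 10.9% available chlorine: 5838 / 0.109 = 53,560 g.
(a) Volume at density 1.16 g/mL: 53,560 g ÷ 1.16 g/mL = 46,170 mL.

(b) Volume: 1420 m³ = 1,420,000 L.
(b) CYA to add: (23 − 0) = 23 mg/L × 1,420,000 L = 32,660 g cyanuric acid.
(b) At 98% purity: 32,660 / 0.98 = 33,330 g product.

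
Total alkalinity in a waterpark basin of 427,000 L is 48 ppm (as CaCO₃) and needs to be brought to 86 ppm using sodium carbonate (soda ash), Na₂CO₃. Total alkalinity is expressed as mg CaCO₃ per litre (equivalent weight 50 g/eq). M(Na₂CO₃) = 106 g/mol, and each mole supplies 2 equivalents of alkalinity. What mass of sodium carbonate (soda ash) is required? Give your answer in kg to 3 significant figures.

17.2 kg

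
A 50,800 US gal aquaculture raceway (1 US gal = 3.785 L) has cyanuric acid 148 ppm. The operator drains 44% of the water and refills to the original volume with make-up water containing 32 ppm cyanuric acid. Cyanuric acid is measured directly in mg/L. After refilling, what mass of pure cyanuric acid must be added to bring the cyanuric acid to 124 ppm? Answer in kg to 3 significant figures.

5.20 kg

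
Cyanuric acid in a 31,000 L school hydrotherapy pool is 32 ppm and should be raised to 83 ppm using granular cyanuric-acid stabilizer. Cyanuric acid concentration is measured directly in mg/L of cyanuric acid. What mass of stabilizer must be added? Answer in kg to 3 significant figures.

CYA to add: (83 − 32) = 51 mg/L × 31,000 L = 1581 g cyanuric acid.

1.58 kg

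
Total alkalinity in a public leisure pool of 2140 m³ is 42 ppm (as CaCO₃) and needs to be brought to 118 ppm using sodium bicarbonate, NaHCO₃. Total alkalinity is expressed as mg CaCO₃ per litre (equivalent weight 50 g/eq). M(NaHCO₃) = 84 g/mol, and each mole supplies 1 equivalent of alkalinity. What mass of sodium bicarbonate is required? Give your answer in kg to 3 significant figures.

273 kg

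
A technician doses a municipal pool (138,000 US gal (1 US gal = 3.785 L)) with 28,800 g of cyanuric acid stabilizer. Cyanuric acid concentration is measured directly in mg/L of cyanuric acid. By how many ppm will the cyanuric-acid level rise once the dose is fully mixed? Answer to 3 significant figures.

55.1 ppm

Volume: 138,000 US gal × 3.785 L/gal = 522,330 L.
Rise: 28,800 g / 522,330 L × 1000 = 55.14 mg/L.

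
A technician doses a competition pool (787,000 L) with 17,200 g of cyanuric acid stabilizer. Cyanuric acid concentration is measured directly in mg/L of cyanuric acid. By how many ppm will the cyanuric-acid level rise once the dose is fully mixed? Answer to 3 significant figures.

21.9 ppm

Rise: 17,200 g / 787,000 L × 1000 = 21.86 mg/L.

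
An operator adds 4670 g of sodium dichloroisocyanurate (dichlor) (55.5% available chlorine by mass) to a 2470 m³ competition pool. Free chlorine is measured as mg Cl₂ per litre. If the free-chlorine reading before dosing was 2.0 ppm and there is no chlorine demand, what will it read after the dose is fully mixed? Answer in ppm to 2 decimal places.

3.05 ppm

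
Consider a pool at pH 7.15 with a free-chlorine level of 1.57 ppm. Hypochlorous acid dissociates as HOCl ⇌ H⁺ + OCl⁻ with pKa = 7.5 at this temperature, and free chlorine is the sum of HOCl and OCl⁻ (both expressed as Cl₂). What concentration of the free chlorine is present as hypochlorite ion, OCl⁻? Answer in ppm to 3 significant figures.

[OCl⁻]/[HOCl] = 10^(pH − pKa) = 10^(7.15 − 7.5) = 10^-0.35 = 0.4467.
Fraction as HOCl = 1 / (1 + 0.4467) = 0.6912.
OCl⁻ = (1 − 0.6912) × 1.57 ppm = 0.4848 ppm.

0.485 ppm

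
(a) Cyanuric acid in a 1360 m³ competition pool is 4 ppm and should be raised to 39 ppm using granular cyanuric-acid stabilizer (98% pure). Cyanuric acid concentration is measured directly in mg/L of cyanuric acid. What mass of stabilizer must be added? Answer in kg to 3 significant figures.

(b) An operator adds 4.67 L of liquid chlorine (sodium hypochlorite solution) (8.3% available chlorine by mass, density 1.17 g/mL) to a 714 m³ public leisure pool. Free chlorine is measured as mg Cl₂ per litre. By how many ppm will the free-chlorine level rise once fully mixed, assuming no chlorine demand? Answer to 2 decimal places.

(a) 48.6 kg; (b) 0.64 ppm

(a) Volume: 1360 m³ = 1,360,000 L.
(a) CYA to add: (39 − 4) = 35 mg/L × 1,360,000 L = 47,600 g cyanuric acid.
(a) At 98% purity: 47,600 / 0.98 = 48,570 g product.

(b) Volume: 714 m³ = 714,000 L.
(b) Mass of solution: 4.67 L × 1000 mL/L × 1.17 g/mL = 5464 g.
(b) Available chlorine delivered: 5464 g × 0.083 = 453.5 g as Cl₂.
(b) Concentration rise: 453.5 g / 714,000 L = 0.6352 mg/L = 0.64 ppm.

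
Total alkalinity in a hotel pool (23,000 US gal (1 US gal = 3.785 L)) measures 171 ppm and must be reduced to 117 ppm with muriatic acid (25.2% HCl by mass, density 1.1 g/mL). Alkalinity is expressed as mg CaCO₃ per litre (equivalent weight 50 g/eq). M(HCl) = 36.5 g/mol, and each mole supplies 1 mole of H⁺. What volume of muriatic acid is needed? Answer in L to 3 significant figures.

12.4 L

Volume: 23,000 US gal × 3.785 L/gal = 87,055 L.
Alkalinity to neutralize: (171 − 117) = 54 mg/L as CaCO₃ × 87,055 L = 4701 g as CaCO₃.
Equivalents of H⁺ required: 4701 ÷ 50 g/eq = 94.02 eq = 94.02 mol HCl.
Mass of HCl: 94.02 × 36.5 = 3432 g.
Mass of 25.2% solution: 3432 / 0.252 = 13,620 g.
Volume: 13,620 g ÷ 1.1 g/mL = 12,380 mL.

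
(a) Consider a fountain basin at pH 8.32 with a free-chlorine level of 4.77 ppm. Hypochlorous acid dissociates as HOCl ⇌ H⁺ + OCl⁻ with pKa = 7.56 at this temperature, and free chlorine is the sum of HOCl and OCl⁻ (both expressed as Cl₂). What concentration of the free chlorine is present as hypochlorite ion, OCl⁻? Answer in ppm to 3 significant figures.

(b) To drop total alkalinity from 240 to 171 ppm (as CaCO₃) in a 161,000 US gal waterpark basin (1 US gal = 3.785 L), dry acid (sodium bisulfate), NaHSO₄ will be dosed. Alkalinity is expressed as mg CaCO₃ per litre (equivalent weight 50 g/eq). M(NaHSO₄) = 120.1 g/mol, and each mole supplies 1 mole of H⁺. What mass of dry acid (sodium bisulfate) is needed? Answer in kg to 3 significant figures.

(a) 4.06 ppm; (b) 101 kg

(a) [OCl⁻]/[HOCl] = 10^(pH − pKa) = 10^(8.32 − 7.56) = 10^0.76 = 5.754.
(a) Fraction as HOCl = 1 / (1 + 5.754) = 0.1481.
(a) OCl⁻ = (1 − 0.1481) × 4.77 ppm = 4.064 ppm.

(b) Volume: 161,000 US gal × 3.785 L/gal = 609,385 L.
(b) Alkalinity to neutralize: (240 − 171) = 69 mg/L as CaCO₃ × 609,385 L = 42,050 g as CaCO₃.
(b) Equivalents of H⁺ required: 42,050 ÷ 50 g/eq = 841 eq = 841 mol NaHSO₄.
(b) Mass of NaHSO₄: 841 × 120.1 = 101,000 g.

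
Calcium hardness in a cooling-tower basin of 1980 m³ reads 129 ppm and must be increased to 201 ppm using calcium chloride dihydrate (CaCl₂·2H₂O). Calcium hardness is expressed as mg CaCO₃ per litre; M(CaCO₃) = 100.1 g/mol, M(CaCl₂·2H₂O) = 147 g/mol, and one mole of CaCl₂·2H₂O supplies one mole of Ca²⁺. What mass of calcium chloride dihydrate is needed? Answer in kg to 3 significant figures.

Volume: 1980 m³ = 1,980,000 L.
Hardness to add: (201 − 129) = 72 mg/L as CaCO₃ × 1,980,000 L = 142,600 g as CaCO₃.
Moles of Ca²⁺ (1 mol Ca²⁺ ≡ 1 mol CaCO₃): 142,600 / 100.1 g/mol = 1424 mol.
Mass of CaCl₂·2H₂O: 1424 × 147 = 209,400 g.

209 kg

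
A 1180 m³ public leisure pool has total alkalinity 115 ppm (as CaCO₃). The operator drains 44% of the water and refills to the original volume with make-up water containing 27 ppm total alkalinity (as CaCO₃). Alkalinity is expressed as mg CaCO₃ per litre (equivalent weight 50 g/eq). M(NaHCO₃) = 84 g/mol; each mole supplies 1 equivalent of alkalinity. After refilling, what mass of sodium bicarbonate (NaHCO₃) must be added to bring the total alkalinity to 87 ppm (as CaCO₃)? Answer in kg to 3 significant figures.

21.3 kg

Volume: 1180 m³ = 1,180,000 L.
After draining 44% and refilling: 115 × 0.56 + 27 × 0.44 = 76.28 ppm.
Deficit to target: 87 − 76.28 = 10.72 mg/L.
As CaCO₃: 10.72 mg/L × 1,180,000 L = 12,650 g; ÷ 50 g/eq ÷ 1 = 253 mol NaHCO₃.
Mass: 253 × 84 = 21,250 g.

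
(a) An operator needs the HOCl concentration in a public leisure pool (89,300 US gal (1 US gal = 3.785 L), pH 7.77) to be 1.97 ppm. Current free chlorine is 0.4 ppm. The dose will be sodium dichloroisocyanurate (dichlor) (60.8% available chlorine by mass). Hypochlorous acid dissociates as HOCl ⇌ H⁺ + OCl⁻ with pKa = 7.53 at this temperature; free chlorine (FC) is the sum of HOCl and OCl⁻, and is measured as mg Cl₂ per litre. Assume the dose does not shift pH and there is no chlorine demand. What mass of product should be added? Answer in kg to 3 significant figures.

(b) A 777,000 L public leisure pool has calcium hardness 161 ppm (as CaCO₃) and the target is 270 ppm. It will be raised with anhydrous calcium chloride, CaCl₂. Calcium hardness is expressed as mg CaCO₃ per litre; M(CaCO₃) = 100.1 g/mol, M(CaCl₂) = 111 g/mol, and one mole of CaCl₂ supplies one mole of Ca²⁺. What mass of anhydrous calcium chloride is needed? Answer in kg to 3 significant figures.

(a) 2.78 kg; (b) 93.9 kg

(a) Volume: 89,300 US gal × 3.785 L/gal = 338,000 L.
(a) [OCl⁻]/[HOCl] = 10^(pH − pKa) = 10^(7.77 − 7.53) = 1.738; fraction as HOCl = 1/(1 + 1.738) = 0.3653.
(a) Free chlorine required for 1.97 ppm HOCl: 1.97 / 0.3653 = 5.393 ppm.
(a) FC to add: 5.393 − 0.4 = 4.993 mg/L as Cl₂.
(a) Cl₂ equivalent: 4.993 mg/L × 338,000 L = 1688 g.
(a) Product at 60.8% available Cl: 1688 / 0.608 = 2776 g.

(b) Hardness to add: (270 − 161) = 109 mg/L as CaCO₃ × 777,000 L = 84,690 g as CaCO₃.
(b) Moles of Ca²⁺ (1 mol Ca²⁺ ≡ 1 mol CaCO₃): 84,690 / 100.1 g/mol = 846.1 mol.
(b) Mass of CaCl₂: 846.1 × 111 = 93,920 g.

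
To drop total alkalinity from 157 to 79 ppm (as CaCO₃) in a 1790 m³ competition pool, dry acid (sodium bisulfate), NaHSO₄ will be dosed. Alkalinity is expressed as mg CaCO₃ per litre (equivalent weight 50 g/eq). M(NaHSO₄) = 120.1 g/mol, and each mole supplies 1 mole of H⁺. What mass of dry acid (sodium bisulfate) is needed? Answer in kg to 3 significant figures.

Volume: 1790 m³ = 1,790,000 L.
Alkalinity to neutralize: (157 − 79) = 78 mg/L as CaCO₃ × 1,790,000 L = 139,600 g as CaCO₃.
Equivalents of H⁺ required: 139,600 ÷ 50 g/eq = 2792 eq = 2792 mol NaHSO₄.
Mass of NaHSO₄: 2792 × 120.1 = 335,400 g.

335 kg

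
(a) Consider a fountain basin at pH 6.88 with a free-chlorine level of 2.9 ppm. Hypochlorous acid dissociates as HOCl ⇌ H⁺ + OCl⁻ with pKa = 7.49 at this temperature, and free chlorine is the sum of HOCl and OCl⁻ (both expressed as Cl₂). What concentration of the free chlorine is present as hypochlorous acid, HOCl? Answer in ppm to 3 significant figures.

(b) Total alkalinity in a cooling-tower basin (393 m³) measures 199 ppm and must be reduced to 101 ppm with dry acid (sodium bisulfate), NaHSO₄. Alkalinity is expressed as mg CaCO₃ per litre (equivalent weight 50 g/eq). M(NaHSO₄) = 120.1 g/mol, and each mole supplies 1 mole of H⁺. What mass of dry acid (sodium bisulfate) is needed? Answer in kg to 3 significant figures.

(a) 2.33 ppm; (b) 92.5 kg

(a) [OCl⁻]/[HOCl] = 10^(pH − pKa) = 10^(6.88 − 7.49) = 10^-0.61 = 0.2455.
(a) Fraction as HOCl = 1 / (1 + 0.2455) = 0.8029.
(a) HOCl = 0.8029 × 2.9 ppm = 2.328 ppm.

(b) Volume: 393 m³ = 393,000 L.
(b) Alkalinity to neutralize: (199 − 101) = 98 mg/L as CaCO₃ × 393,000 L = 38,510 g as CaCO₃.
(b) Equivalents of H⁺ required: 38,510 ÷ 50 g/eq = 770.3 eq = 770.3 mol NaHSO₄.
(b) Mass of NaHSO₄: 770.3 × 120.1 = 92,510 g.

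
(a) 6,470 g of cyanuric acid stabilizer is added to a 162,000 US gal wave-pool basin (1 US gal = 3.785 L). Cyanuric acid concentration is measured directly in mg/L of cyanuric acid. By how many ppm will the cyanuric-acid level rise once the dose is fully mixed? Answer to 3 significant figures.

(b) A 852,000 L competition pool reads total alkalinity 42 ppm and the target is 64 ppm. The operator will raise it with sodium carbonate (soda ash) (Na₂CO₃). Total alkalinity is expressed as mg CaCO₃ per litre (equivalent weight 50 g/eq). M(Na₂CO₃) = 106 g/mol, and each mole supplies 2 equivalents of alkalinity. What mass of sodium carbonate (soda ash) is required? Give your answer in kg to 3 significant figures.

(a) Volume: 162,000 US gal × 3.785 L/gal = 613,170 L.
(a) Rise: 6,470 g / 613,170 L × 1000 = 10.55 mg/L.

(b) Alkalinity to add: (64 − 42) = 22 mg/L as CaCO₃ × 852,000 L = 18,740 g as CaCO₃.
(b) Equivalents: 18,740 g ÷ 50 g/eq = 374.9 eq.
(b) Each mole of Na₂CO₃ supplies 2 eq, so 374.9 / 2 = 187.4 mol.
(b) Mass: 187.4 mol × 106 g/mol = 19,870 g.

(a) 10.6 ppm; (b) 19.9 kg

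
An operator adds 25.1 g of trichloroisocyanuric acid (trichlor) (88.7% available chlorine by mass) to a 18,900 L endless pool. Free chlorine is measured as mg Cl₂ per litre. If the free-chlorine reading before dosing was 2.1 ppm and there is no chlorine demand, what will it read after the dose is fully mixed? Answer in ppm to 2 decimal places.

3.28 ppm

Available chlorine delivered: 25.1 g × 0.887 = 22.26 g as Cl₂.
Concentration rise: 22.26 g / 18,900 L = 1.178 mg/L = 1.18 ppm.
Final FC: 2.1 + 1.18 = 3.28 ppm.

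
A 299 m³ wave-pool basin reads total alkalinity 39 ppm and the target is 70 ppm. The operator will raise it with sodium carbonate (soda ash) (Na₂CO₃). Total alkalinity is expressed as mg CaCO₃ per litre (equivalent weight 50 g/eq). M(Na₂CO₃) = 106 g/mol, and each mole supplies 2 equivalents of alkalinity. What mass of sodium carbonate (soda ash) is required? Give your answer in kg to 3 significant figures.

Volume: 299 m³ = 299,000 L.
Alkalinity to add: (70 − 39) = 31 mg/L as CaCO₃ × 299,000 L = 9269 g as CaCO₃.
Equivalents: 9269 g ÷ 50 g/eq = 185.4 eq.
Each mole of Na₂CO₃ supplies 2 eq, so 185.4 / 2 = 92.69 mol.
Mass: 92.69 mol × 106 g/mol = 9825 g.

9.83 kg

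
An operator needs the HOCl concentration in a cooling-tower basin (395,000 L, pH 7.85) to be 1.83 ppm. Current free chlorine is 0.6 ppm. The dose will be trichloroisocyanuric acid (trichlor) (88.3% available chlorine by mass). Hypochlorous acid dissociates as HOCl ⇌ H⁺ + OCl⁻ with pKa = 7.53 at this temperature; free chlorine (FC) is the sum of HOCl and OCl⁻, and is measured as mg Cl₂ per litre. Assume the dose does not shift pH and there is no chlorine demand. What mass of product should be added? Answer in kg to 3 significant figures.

2.26 kg

[OCl⁻]/[HOCl] = 10^(pH − pKa) = 10^(7.85 − 7.53) = 2.089; fraction as HOCl = 1/(1 + 2.089) = 0.3237.
Free chlorine required for 1.83 ppm HOCl: 1.83 / 0.3237 = 5.653 ppm.
FC to add: 5.653 − 0.6 = 5.053 mg/L as Cl₂.
Cl₂ equivalent: 5.053 mg/L × 395,000 L = 1996 g.
Product at 88.3% available Cl: 1996 / 0.883 = 2261 g.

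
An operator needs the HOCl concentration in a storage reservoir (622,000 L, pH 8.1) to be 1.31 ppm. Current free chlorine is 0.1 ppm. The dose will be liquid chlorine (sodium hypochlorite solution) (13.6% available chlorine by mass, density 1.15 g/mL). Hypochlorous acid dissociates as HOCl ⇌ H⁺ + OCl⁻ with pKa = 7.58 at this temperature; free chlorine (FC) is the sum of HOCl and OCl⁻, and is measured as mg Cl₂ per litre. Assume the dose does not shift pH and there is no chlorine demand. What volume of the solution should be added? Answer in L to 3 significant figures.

[OCl⁻]/[HOCl] = 10^(pH − pKa) = 10^(8.1 − 7.58) = 3.311; fraction as HOCl = 1/(1 + 3.311) = 0.2319.
Free chlorine required for 1.31 ppm HOCl: 1.31 / 0.2319 = 5.648 ppm.
FC to add: 5.648 − 0.1 = 5.548 mg/L as Cl₂.
Cl₂ equivalent: 5.548 mg/L × 622,000 L = 3451 g.
Product at 13.6% available Cl: 3451 / 0.136 = 25,370 g.
Volume: 25,370 g ÷ 1.15 g/mL = 22,060 mL.

22.1 L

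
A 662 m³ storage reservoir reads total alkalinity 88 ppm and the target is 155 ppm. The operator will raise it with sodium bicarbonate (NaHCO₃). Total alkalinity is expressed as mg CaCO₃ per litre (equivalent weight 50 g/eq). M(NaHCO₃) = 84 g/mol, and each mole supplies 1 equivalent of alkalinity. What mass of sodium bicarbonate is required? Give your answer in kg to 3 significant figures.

74.5 kg

Volume: 662 m³ = 662,000 L.
Alkalinity to add: (155 − 88) = 67 mg/L as CaCO₃ × 662,000 L = 44,350 g as CaCO₃.
Equivalents: 44,350 g ÷ 50 g/eq = 887.1 eq.
NaHCO₃ supplies 1 eq per mole → 887.1 mol.
Mass: 887.1 mol × 84 g/mol = 74,510 g.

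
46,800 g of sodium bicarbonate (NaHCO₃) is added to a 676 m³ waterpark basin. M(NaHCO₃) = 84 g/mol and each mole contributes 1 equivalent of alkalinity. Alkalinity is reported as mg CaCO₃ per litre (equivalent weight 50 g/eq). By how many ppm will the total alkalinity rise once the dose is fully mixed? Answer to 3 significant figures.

41.2 ppm

Volume: 676 m³ = 676,000 L.
Moles of NaHCO₃: 46,800 g ÷ 84 g/mol = 557.1 mol → 557.1 eq of alkalinity.
As CaCO₃: 557.1 eq × 50 g/eq = 27,860 g.
Rise: 27,860 g / 676,000 L × 1000 = 41.21 mg/L.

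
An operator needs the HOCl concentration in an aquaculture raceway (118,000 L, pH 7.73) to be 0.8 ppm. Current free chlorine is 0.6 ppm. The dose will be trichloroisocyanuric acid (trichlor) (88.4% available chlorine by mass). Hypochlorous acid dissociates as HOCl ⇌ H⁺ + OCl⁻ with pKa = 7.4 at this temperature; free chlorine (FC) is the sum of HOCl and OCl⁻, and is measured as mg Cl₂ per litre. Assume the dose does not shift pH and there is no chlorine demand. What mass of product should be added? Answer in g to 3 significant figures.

[OCl⁻]/[HOCl] = 10^(pH − pKa) = 10^(7.73 − 7.4) = 2.138; fraction as HOCl = 1/(1 + 2.138) = 0.3187.
Free chlorine required for 0.8 ppm HOCl: 0.8 / 0.3187 = 2.51 ppm.
FC to add: 2.51 − 0.6 = 1.91 mg/L as Cl₂.
Cl₂ equivalent: 1.91 mg/L × 118,000 L = 225.4 g.
Product at 88.4% available Cl: 225.4 / 0.884 = 255 g.

255 g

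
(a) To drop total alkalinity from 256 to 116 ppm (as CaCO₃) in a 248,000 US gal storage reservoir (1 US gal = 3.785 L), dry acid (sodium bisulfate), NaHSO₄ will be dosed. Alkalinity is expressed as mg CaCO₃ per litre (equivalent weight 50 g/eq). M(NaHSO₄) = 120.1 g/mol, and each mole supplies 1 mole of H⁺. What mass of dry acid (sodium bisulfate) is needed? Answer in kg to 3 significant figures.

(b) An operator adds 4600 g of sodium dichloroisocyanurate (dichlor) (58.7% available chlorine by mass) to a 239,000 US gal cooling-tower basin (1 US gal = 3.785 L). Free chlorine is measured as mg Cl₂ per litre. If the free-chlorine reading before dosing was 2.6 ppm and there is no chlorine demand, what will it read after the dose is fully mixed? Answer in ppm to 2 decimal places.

(a) Volume: 248,000 US gal × 3.785 L/gal = 938,680 L.
(a) Alkalinity to neutralize: (256 − 116) = 140 mg/L as CaCO₃ × 938,680 L = 131,400 g as CaCO₃.
(a) Equivalents of H⁺ required: 131,400 ÷ 50 g/eq = 2628 eq = 2628 mol NaHSO₄.
(a) Mass of NaHSO₄: 2628 × 120.1 = 315,700 g.

(b) Volume: 239,000 US gal × 3.785 L/gal = 904,615 L.
(b) Available chlorine delivered: 4600 g × 0.587 = 2700 g as Cl₂.
(b) Concentration rise: 2700 g / 904,615 L = 2.985 mg/L = 2.98 ppm.
(b) Final FC: 2.6 + 2.98 = 5.58 ppm.

(a) 316 kg; (b) 5.58 ppm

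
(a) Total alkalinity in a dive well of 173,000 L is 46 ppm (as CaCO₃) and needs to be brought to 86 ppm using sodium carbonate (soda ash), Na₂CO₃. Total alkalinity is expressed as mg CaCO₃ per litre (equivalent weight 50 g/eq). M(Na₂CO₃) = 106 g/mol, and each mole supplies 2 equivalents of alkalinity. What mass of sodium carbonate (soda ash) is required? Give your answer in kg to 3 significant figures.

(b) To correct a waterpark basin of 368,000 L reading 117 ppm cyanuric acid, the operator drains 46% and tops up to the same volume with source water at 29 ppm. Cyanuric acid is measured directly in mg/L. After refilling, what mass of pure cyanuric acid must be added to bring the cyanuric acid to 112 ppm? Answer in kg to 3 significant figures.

(a) Alkalinity to add: (86 − 46) = 40 mg/L as CaCO₃ × 173,000 L = 6920 g as CaCO₃.
(a) Equivalents: 6920 g ÷ 50 g/eq = 138.4 eq.
(a) Each mole of Na₂CO₃ supplies 2 eq, so 138.4 / 2 = 69.2 mol.
(a) Mass: 69.2 mol × 106 g/mol = 7335 g.

(b) After draining 46% and refilling: 117 × 0.54 + 29 × 0.46 = 76.52 ppm.
(b) Deficit to target: 112 − 76.52 = 35.48 mg/L.
(b) Mass: 35.48 mg/L × 368,000 L = 13,060 g cyanuric acid.

(a) 7.34 kg; (b) 13.1 kg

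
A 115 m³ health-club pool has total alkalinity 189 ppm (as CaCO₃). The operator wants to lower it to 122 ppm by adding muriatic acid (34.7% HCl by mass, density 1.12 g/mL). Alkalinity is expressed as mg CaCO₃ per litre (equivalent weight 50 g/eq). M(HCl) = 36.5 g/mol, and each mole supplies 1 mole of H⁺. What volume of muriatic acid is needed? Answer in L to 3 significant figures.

Volume: 115 m³ = 115,000 L.
Alkalinity to neutralize: (189 − 122) = 67 mg/L as CaCO₃ × 115,000 L = 7705 g as CaCO₃.
Equivalents of H⁺ required: 7705 ÷ 50 g/eq = 154.1 eq = 154.1 mol HCl.
Mass of HCl: 154.1 × 36.5 = 5625 g.
Mass of 34.7% solution: 5625 / 0.347 = 16,210 g.
Volume: 16,210 g ÷ 1.12 g/mL = 14,470 mL.

14.5 L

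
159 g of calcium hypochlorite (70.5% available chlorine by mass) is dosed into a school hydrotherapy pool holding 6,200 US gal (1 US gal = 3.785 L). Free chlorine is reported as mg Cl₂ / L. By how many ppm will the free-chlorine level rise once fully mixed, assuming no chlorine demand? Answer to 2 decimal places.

4.78 ppm

Volume: 6,200 US gal × 3.785 L/gal = 23,467 L.
Available chlorine delivered: 159 g × 0.705 = 112.1 g as Cl₂.
Concentration rise: 112.1 g / 23,467 L = 4.777 mg/L = 4.78 ppm.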